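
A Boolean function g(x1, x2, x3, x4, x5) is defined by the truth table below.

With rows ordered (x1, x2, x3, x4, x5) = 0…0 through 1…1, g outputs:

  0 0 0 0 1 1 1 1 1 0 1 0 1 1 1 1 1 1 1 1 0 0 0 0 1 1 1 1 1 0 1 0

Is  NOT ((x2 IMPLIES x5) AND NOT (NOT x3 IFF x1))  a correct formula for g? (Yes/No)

Yes

Check the formula against g row by row:
  x1=0, x2=0, x3=0, x4=0, x5=0: formula gives 0, g = 0 ✓
  x1=0, x2=0, x3=0, x4=0, x5=1: formula gives 0, g = 0 ✓
  x1=0, x2=0, x3=0, x4=1, x5=0: formula gives 0, g = 0 ✓
  x1=0, x2=0, x3=0, x4=1, x5=1: formula gives 0, g = 0 ✓
  … (the remaining 28 rows also agree.)
All 32 rows match — the expression computes g exactly.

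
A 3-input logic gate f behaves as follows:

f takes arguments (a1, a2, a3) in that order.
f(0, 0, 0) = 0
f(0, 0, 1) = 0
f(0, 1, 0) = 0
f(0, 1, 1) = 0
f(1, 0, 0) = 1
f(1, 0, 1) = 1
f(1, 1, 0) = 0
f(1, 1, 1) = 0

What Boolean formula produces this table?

f=1 on 2 inputs: (1,0,0), (1,0,1). Reading each as a conjunction of literals (a1·¬a2·¬a3, a1·¬a2·a3) and taking the OR gives the canonical DNF.

f(a1, a2, a3) = ((a1 AND NOT a2) AND NOT a3) OR ((a1 AND NOT a2) AND a3)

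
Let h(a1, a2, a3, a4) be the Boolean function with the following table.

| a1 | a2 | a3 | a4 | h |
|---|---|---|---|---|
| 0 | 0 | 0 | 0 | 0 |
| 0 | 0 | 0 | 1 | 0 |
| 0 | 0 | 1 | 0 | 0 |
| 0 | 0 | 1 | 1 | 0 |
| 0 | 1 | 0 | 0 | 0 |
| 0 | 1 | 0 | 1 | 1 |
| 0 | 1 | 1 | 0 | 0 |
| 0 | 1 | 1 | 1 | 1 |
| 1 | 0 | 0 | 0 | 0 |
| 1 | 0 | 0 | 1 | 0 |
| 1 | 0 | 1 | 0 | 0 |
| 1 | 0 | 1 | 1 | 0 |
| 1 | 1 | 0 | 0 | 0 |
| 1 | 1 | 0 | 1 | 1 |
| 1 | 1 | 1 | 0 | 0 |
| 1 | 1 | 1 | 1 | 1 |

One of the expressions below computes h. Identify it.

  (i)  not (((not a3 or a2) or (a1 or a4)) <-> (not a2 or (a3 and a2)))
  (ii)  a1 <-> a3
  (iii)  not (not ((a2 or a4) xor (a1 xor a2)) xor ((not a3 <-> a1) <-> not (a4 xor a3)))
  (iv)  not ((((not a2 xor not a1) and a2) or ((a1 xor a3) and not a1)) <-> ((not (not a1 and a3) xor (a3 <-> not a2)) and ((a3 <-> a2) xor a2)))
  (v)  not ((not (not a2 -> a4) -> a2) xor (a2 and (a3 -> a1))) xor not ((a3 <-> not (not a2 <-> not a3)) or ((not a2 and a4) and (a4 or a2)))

(i) fails at (0,0,1,0): the formula yields 1, h is 0.
(ii) fails at (0,0,0,0): the formula yields 1, h is 0.
(iv) fails at (0,0,0,0): the formula yields 1, h is 0.
(v) fails at (0,0,0,0): the formula yields 1, h is 0.
That leaves (iii). Evaluating it on every row reproduces the table of h exactly.

iii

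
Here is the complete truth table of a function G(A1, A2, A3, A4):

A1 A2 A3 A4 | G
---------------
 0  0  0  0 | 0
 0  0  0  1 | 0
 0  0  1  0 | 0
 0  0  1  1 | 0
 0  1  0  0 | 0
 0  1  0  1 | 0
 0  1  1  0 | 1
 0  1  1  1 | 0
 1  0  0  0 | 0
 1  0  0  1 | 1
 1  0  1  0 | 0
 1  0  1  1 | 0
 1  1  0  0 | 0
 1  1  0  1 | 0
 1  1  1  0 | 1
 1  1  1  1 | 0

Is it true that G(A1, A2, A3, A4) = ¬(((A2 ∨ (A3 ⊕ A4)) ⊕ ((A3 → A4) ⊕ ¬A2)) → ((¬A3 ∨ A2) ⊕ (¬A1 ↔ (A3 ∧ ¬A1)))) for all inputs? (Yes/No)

Yes

Check the formula against G row by row:
  A1=0, A2=0, A3=0, A4=0: formula gives 0, G = 0 ✓
  A1=0, A2=0, A3=0, A4=1: formula gives 0, G = 0 ✓
  A1=0, A2=0, A3=1, A4=0: formula gives 0, G = 0 ✓
  A1=0, A2=0, A3=1, A4=1: formula gives 0, G = 0 ✓
  …and likewise for the remaining 12 rows.
Every row agrees, so the formula is equivalent.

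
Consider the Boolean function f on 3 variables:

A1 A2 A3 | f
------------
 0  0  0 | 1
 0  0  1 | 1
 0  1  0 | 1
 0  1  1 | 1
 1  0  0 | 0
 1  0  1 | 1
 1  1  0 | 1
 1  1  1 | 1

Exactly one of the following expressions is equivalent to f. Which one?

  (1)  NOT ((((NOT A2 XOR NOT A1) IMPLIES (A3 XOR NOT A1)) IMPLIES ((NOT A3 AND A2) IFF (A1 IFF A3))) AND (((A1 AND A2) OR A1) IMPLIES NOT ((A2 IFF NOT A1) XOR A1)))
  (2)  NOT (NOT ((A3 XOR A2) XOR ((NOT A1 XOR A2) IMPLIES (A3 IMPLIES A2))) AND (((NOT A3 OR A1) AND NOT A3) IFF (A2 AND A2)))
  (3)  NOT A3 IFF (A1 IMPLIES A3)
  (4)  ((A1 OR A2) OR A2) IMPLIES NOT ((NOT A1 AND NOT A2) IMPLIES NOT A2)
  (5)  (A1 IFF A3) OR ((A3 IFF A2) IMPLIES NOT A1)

5

(1): at (0,0,1) it gives 0, but f = 1 — eliminated.
(2): at (0,1,0) it gives 0, but f = 1 — eliminated.
(3): at (0,0,1) it gives 0, but f = 1 — eliminated.
(4): at (0,1,0) it gives 0, but f = 1 — eliminated.
(5) is the remaining candidate, and it agrees with f on all 8 inputs.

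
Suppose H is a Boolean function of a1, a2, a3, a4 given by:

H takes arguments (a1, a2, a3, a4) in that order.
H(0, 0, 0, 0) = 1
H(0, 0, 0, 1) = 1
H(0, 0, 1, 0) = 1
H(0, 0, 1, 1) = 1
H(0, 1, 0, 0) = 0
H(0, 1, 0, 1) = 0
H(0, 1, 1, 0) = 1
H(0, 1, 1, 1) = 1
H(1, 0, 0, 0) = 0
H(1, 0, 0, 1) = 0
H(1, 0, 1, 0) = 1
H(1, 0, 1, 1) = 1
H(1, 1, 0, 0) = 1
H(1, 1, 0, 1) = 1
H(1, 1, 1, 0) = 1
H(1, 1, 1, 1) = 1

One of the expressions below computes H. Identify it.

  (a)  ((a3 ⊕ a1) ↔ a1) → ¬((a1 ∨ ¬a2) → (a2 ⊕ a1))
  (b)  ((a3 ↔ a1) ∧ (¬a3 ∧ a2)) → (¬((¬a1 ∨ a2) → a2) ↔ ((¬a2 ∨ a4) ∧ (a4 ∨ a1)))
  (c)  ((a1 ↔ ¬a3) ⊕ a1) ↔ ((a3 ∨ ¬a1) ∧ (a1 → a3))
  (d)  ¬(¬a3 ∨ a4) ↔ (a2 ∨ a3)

a

(b) fails at (0,1,0,0): the formula yields 1, H is 0.
(c) fails at (0,0,0,0): the formula yields 0, H is 1.
(d) fails at (0,0,1,1): the formula yields 0, H is 1.
Only (a) survives; checking it on all 16 rows confirms it matches H.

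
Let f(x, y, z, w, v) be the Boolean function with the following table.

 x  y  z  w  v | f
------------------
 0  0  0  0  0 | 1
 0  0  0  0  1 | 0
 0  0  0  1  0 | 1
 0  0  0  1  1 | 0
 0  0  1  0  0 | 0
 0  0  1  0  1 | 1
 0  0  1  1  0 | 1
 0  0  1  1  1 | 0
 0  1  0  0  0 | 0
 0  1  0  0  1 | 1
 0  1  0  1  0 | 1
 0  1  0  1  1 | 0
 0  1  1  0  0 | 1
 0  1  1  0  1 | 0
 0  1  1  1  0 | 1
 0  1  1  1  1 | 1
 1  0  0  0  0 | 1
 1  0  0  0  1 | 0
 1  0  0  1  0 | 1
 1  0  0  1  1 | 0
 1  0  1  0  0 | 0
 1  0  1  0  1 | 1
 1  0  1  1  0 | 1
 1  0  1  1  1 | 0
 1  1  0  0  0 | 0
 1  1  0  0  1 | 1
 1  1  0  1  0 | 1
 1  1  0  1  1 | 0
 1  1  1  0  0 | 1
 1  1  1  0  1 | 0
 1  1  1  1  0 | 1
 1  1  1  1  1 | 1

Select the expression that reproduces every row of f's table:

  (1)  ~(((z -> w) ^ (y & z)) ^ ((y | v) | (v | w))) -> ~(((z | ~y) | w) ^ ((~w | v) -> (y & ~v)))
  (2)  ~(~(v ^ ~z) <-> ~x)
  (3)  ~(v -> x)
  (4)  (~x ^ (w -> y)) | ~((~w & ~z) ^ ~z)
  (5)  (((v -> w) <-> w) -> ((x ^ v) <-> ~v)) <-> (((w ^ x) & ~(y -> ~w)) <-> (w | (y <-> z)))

1

(2): at (0,0,1,1,0) it gives 0, but f = 1 — eliminated.
(3): at (0,0,0,0,0) it gives 0, but f = 1 — eliminated.
(4): at (0,0,0,0,1) it gives 1, but f = 0 — eliminated.
(5): at (0,0,0,0,0) it gives 0, but f = 1 — eliminated.
Only (1) survives; checking it on all 32 rows confirms it matches f.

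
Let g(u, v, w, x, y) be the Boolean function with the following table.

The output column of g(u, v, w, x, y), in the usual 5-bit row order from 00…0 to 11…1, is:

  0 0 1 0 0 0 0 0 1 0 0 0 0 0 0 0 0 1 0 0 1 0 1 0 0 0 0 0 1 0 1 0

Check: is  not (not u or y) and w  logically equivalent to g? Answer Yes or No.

Test each input against both g and the formula:
  u=0, v=0, w=0, x=0, y=0: formula gives 0, g = 0 ✓
  u=0, v=0, w=0, x=0, y=1: formula gives 0, g = 0 ✓
  u=0, v=0, w=0, x=1, y=0: formula gives 0, but g = 1 ✗
A single disagreement suffices: at (0,0,0,1,0) they differ, so the formula does not compute g.

No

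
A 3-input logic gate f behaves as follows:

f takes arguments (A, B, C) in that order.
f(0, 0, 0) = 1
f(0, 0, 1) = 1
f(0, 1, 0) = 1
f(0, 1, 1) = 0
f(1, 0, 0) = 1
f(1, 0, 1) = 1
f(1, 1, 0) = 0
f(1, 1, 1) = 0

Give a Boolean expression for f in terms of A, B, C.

The 0-rows are (0,1,1), (1,1,0), (1,1,1). Take each as a conjunction (¬A·B·C, A·B·¬C, A·B·C), form their disjunction, and complement — that gives a formula that is 1 everywhere f is.

f(A, B, C) = NOT ((((NOT A AND B) AND C) OR ((A AND B) AND NOT C)) OR ((A AND B) AND C))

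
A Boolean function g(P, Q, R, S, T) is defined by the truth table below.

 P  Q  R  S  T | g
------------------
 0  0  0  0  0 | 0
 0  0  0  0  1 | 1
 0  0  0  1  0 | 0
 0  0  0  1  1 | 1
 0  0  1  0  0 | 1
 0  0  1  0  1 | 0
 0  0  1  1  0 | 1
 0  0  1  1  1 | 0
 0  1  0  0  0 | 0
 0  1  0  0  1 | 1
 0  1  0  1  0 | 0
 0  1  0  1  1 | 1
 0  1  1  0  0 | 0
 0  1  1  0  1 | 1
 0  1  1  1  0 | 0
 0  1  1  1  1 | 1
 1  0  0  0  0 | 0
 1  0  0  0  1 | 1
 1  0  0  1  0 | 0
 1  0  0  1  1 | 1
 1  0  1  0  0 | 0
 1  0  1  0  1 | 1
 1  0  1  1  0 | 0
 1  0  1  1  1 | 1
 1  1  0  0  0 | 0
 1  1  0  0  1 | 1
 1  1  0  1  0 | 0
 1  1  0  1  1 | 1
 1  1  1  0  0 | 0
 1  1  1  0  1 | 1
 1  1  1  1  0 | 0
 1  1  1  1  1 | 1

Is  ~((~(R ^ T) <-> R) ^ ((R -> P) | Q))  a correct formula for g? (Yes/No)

Yes

Check the formula against g row by row:
  P=0, Q=0, R=0, S=0, T=0: formula gives 0, g = 0 ✓
  P=0, Q=0, R=0, S=0, T=1: formula gives 1, g = 1 ✓
  P=0, Q=0, R=0, S=1, T=0: formula gives 0, g = 0 ✓
  P=0, Q=0, R=0, S=1, T=1: formula gives 1, g = 1 ✓
  … (the remaining 28 rows also agree.)
No disagreement on any input; they are logically equivalent.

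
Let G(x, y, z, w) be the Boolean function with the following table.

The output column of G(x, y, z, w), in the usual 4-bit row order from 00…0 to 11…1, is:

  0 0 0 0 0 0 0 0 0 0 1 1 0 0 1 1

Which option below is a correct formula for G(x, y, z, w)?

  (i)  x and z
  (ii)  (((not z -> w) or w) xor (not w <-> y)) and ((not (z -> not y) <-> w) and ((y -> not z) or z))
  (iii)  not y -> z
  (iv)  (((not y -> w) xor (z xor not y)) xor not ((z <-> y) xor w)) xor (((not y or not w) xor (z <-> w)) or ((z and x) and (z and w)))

(ii): at (0,0,1,0) it gives 1, but G = 0 — eliminated.
(iii): at (0,0,1,0) it gives 1, but G = 0 — eliminated.
(iv): at (0,0,0,0) it gives 1, but G = 0 — eliminated.
Only (i) survives; checking it on all 16 rows confirms it matches G.

i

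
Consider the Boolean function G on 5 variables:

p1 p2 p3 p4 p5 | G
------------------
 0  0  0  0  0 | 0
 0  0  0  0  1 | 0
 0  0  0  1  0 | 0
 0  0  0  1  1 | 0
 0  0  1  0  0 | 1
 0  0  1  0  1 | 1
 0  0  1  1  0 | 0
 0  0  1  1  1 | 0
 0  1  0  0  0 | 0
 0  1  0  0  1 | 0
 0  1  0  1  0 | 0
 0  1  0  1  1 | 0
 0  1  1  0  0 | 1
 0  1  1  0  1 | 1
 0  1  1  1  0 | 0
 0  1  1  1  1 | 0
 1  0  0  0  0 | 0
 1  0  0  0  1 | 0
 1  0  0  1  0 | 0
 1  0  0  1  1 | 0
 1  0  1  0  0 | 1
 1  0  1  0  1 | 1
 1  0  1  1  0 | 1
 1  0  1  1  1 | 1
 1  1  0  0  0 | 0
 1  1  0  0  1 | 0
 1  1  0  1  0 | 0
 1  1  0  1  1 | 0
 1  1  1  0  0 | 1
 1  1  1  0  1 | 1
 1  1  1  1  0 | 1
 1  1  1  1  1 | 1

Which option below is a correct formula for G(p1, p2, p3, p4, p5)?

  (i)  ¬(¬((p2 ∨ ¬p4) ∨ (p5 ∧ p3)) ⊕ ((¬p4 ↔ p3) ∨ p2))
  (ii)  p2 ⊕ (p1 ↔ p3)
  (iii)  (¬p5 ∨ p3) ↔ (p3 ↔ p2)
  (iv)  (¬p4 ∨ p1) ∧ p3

(i): at (0,0,0,0,0) it gives 1, but G = 0 — eliminated.
(ii): at (0,0,0,0,0) it gives 1, but G = 0 — eliminated.
(iii): at (0,0,0,0,0) it gives 1, but G = 0 — eliminated.
Only (iv) survives; checking it on all 32 rows confirms it matches G.

iv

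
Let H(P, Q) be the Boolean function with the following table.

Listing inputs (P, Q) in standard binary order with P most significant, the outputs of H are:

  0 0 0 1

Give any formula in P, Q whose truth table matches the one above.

H(P, Q) = P AND Q

H is 1 on exactly one input, (1,1), whose minterm is P·Q. So H is just that conjunction.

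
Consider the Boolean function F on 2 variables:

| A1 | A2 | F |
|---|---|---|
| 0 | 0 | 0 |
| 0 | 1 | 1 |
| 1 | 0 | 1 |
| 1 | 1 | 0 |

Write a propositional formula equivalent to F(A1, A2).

The output is 1 exactly when an odd number of inputs are 1 — the 2-way XOR (parity).

F(A1, A2) = A1 XOR A2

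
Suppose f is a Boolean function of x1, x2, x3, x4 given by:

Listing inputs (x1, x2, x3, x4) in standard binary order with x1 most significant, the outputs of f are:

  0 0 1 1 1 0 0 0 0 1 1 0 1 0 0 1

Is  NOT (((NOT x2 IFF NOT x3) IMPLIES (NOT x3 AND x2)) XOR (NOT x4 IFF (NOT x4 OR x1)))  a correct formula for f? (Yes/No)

Test each input against both f and the formula:
  x1=0, x2=0, x3=0, x4=0: formula gives 0, f = 0 ✓
  x1=0, x2=0, x3=0, x4=1: formula gives 0, f = 0 ✓
  x1=0, x2=0, x3=1, x4=0: formula gives 1, f = 1 ✓
  x1=0, x2=0, x3=1, x4=1: formula gives 1, f = 1 ✓
  …
  x1=0, x2=1, x3=0, x4=1: formula gives 1, but f = 0 ✗
Row (0,1,0,1) is a counterexample, so the formula is not equivalent to f.

No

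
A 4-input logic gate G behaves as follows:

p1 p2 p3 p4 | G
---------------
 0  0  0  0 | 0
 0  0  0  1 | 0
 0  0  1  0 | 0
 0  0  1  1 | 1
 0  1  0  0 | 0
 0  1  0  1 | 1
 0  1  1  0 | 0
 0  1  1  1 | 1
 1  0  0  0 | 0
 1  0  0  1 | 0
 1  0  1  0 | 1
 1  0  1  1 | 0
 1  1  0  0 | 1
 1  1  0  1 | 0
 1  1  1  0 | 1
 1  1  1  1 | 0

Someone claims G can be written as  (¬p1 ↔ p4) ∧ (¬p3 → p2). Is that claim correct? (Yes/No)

Yes

Check the formula against G row by row:
  p1=0, p2=0, p3=0, p4=0: formula gives 0, G = 0 ✓
  p1=0, p2=0, p3=0, p4=1: formula gives 0, G = 0 ✓
  p1=0, p2=0, p3=1, p4=0: formula gives 0, G = 0 ✓
  p1=0, p2=0, p3=1, p4=1: formula gives 1, G = 1 ✓
  …and likewise for the remaining 12 rows.
Every row agrees, so the formula is equivalent.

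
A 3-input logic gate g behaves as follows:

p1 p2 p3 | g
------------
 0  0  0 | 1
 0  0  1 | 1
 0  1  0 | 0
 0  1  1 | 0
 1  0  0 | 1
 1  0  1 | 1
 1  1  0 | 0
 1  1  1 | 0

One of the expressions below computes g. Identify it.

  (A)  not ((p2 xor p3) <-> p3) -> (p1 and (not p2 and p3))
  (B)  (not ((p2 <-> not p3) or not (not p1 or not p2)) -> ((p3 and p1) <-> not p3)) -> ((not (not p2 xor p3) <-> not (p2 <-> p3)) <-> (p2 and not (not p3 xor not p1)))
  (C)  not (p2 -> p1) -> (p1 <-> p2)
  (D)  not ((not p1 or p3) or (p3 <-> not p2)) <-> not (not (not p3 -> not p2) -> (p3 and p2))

A

(B) fails at (0,0,1): the formula yields 0, g is 1.
(C) fails at (1,1,0): the formula yields 1, g is 0.
(D) fails at (0,1,1): the formula yields 1, g is 0.
That leaves (A). Evaluating it on every row reproduces the table of g exactly.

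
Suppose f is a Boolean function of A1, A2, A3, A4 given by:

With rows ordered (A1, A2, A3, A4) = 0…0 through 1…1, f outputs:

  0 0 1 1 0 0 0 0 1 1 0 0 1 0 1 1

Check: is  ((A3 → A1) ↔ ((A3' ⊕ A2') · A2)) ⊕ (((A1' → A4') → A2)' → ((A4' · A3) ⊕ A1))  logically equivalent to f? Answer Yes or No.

Check the formula against f row by row:
  A1=0, A2=0, A3=0, A4=0: formula gives 0, f = 0 ✓
  A1=0, A2=0, A3=0, A4=1: formula gives 1, but f = 0 ✗
Row (0,0,0,1) is a counterexample, so the formula is not equivalent to f.

No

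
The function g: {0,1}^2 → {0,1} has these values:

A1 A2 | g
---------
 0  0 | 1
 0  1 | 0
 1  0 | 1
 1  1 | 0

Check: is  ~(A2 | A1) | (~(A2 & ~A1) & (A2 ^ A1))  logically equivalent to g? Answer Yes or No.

Test each input against both g and the formula:
  A1=0, A2=0: formula gives 1, g = 1 ✓
  A1=0, A2=1: formula gives 0, g = 0 ✓
  A1=1, A2=0: formula gives 1, g = 1 ✓
  A1=1, A2=1: formula gives 0, g = 0 ✓
Every row agrees, so the formula is equivalent.

Yes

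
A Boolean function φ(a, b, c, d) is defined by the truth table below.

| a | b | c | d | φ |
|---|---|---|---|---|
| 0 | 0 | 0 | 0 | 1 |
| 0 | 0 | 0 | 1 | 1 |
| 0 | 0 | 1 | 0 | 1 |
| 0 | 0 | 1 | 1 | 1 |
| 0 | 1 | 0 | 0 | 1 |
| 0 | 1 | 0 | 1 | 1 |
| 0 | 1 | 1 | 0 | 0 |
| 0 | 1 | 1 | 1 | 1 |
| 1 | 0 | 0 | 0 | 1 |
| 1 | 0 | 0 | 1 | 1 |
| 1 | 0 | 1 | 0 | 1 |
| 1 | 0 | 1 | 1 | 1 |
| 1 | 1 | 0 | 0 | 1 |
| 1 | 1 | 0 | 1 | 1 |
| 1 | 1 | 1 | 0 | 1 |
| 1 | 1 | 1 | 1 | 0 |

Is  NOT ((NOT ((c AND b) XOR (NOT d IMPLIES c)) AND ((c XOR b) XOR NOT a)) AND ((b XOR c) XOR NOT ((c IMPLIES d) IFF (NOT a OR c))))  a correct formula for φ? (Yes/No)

No

Test each input against both φ and the formula:
  a=0, b=0, c=0, d=0: formula gives 1, φ = 1 ✓
  a=0, b=0, c=0, d=1: formula gives 1, φ = 1 ✓
  a=0, b=0, c=1, d=0: formula gives 1, φ = 1 ✓
  a=0, b=0, c=1, d=1: formula gives 1, φ = 1 ✓
  …
  a=1, b=1, c=1, d=1: formula gives 1, but φ = 0 ✗
A single disagreement suffices: at (1,1,1,1) they differ, so the formula does not compute φ.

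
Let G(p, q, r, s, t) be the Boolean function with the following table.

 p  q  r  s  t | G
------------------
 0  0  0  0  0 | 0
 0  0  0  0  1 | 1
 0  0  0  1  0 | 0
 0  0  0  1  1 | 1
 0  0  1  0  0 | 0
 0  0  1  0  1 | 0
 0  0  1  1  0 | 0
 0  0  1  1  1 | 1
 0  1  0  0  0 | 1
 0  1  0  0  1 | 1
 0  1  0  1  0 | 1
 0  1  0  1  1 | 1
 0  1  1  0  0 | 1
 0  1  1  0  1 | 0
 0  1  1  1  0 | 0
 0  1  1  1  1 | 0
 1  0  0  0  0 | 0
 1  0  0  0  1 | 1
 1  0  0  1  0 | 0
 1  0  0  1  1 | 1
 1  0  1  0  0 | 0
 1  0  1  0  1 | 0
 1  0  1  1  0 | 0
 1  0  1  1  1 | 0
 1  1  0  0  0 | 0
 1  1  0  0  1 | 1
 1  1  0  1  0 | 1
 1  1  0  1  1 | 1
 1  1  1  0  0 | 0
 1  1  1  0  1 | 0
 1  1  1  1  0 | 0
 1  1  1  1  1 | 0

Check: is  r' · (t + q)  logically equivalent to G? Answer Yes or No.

No

Check the formula against G row by row:
  p=0, q=0, r=0, s=0, t=0: formula gives 0, G = 0 ✓
  p=0, q=0, r=0, s=0, t=1: formula gives 1, G = 1 ✓
  p=0, q=0, r=0, s=1, t=0: formula gives 0, G = 0 ✓
  p=0, q=0, r=0, s=1, t=1: formula gives 1, G = 1 ✓
  …
  p=0, q=0, r=1, s=1, t=1: formula gives 0, but G = 1 ✗
Since they disagree at (0,0,1,1,1), the expression is not a correct formula for G.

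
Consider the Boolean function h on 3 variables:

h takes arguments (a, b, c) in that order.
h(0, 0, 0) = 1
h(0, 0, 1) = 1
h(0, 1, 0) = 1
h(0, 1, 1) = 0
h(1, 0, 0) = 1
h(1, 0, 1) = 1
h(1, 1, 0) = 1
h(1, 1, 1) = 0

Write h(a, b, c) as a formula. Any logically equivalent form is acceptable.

The 0-rows are (0,1,1), (1,1,1). Take each as a conjunction (¬a·b·c, a·b·c), form their disjunction, and complement — that gives a formula that is 1 everywhere h is.

h(a, b, c) = (((a' · b) · c) + ((a · b) · c))'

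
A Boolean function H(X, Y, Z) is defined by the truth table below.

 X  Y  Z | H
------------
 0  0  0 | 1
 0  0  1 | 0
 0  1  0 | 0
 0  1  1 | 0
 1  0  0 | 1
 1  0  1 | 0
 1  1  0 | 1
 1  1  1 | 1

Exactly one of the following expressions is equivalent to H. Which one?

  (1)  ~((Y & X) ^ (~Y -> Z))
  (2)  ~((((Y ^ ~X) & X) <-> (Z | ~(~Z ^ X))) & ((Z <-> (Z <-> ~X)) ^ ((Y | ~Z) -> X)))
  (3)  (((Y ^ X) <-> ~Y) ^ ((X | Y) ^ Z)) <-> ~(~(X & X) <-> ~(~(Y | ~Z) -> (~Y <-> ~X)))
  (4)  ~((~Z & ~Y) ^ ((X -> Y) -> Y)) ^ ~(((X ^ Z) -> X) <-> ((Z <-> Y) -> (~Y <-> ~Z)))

(2): at (0,0,0) it gives 0, but H = 1 — eliminated.
(3): at (0,0,0) it gives 0, but H = 1 — eliminated.
(4): at (0,0,0) it gives 0, but H = 1 — eliminated.
Only (1) survives; checking it on all 8 rows confirms it matches H.

1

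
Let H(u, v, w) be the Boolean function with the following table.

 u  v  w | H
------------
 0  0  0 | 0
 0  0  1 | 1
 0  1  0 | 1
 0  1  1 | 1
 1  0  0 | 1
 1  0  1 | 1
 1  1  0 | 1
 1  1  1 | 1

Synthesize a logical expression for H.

The output is 1 whenever at least one input is 1 — the OR of all inputs.

H(u, v, w) = (u + v) + w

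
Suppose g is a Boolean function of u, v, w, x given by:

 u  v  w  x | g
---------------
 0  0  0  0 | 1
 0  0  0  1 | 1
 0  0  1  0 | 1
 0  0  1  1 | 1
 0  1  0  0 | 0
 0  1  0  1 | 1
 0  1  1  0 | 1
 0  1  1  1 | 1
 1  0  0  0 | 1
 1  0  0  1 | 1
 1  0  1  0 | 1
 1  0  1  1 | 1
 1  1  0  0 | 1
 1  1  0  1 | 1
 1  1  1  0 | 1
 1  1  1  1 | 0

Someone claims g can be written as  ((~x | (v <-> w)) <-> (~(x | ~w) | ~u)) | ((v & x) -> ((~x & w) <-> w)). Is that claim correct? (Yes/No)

No

Test each input against both g and the formula:
  u=0, v=0, w=0, x=0: formula gives 1, g = 1 ✓
  u=0, v=0, w=0, x=1: formula gives 1, g = 1 ✓
  u=0, v=0, w=1, x=0: formula gives 1, g = 1 ✓
  u=0, v=0, w=1, x=1: formula gives 1, g = 1 ✓
  u=0, v=1, w=0, x=0: formula gives 1, but g = 0 ✗
Row (0,1,0,0) is a counterexample, so the formula is not equivalent to g.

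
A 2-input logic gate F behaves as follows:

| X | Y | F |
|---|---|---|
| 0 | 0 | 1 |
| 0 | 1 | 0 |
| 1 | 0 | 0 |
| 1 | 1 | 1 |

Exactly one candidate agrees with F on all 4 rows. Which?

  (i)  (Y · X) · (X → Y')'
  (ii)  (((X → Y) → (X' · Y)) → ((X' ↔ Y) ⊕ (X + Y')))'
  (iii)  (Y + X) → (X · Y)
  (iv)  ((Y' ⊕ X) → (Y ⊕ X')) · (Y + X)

(i): at (0,0) it gives 0, but F = 1 — eliminated.
(ii): at (0,0) it gives 0, but F = 1 — eliminated.
(iv): at (0,0) it gives 0, but F = 1 — eliminated.
Only (iii) survives; checking it on all 4 rows confirms it matches F.

iii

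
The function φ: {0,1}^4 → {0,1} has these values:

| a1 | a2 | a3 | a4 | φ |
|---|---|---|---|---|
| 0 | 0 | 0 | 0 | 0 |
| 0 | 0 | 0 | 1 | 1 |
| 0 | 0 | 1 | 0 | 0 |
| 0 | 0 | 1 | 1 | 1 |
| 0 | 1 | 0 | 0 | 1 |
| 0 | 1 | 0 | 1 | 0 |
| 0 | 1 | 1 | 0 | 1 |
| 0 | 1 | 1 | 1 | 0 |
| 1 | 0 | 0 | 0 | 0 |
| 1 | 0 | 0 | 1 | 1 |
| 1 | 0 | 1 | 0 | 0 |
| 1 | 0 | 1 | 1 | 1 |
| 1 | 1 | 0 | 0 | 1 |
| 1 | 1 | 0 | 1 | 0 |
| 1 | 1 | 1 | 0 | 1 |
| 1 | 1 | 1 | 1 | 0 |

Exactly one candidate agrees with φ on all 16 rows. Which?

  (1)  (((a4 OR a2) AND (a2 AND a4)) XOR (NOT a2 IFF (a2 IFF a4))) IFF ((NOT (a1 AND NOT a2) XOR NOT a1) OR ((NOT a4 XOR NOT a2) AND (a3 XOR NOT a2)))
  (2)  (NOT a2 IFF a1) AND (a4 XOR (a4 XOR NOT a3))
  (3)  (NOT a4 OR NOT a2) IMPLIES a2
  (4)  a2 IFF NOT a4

4

(1) disagrees with φ on (0,0,0,1) (formula → 0, table → 1); rule it out.
(2) disagrees with φ on (0,0,0,1) (formula → 0, table → 1); rule it out.
(3) disagrees with φ on (0,0,0,1) (formula → 0, table → 1); rule it out.
Only (4) survives; checking it on all 16 rows confirms it matches φ.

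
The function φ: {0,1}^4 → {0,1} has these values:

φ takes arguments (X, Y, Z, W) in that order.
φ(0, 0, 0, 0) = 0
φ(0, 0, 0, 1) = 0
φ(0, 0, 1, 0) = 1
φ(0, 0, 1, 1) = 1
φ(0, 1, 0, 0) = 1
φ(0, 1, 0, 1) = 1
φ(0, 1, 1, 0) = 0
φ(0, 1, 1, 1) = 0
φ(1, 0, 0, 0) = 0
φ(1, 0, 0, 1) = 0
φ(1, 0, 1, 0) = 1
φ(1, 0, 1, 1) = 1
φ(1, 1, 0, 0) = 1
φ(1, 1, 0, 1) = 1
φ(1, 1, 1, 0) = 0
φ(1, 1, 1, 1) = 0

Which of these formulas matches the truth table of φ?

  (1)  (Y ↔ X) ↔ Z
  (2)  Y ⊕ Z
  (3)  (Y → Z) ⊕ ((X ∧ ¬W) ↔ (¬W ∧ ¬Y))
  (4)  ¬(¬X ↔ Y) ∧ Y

(1) fails at (1,0,0,0): the formula yields 1, φ is 0.
(3) fails at (0,0,0,0): the formula yields 1, φ is 0.
(4) fails at (0,0,1,0): the formula yields 0, φ is 1.
Only (2) survives; checking it on all 16 rows confirms it matches φ.

2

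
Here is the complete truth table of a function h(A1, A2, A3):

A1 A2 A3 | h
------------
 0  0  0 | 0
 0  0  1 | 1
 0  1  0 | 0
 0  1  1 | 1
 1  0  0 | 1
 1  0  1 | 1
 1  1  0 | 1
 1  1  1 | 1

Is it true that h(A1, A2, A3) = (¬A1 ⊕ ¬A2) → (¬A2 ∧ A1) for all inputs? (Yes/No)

Check the formula against h row by row:
  A1=0, A2=0, A3=0: formula gives 1, but h = 0 ✗
A single disagreement suffices: at (0,0,0) they differ, so the formula does not compute h.

No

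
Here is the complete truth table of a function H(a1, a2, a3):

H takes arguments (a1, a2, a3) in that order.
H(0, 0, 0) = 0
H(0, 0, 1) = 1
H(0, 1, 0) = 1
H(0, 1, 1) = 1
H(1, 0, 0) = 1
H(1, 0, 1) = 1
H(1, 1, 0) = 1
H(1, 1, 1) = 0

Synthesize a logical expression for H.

There are just 2 zero rows: (0,0,0), (1,1,1). Their minterms are ¬a1·¬a2·¬a3, a1·a2·a3; the OR of those covers precisely the 0-outputs, and negating it yields H.

H(a1, a2, a3) = (((a1' · a2') · a3') + ((a1 · a2) · a3))'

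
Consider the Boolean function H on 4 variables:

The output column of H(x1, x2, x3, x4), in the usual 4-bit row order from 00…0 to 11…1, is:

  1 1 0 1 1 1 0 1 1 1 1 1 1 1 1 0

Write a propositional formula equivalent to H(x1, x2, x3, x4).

H is 0 on only 3 rows — (0,0,1,0), (0,1,1,0), (1,1,1,1). Writing each as a minterm (¬x1·¬x2·x3·¬x4, ¬x1·x2·x3·¬x4, x1·x2·x3·x4) and OR-ing them characterizes exactly where H=0, so H is the negation of that disjunction.

H(x1, x2, x3, x4) = ¬(((((¬x1 ∧ ¬x2) ∧ x3) ∧ ¬x4) ∨ (((¬x1 ∧ x2) ∧ x3) ∧ ¬x4)) ∨ (((x1 ∧ x2) ∧ x3) ∧ x4))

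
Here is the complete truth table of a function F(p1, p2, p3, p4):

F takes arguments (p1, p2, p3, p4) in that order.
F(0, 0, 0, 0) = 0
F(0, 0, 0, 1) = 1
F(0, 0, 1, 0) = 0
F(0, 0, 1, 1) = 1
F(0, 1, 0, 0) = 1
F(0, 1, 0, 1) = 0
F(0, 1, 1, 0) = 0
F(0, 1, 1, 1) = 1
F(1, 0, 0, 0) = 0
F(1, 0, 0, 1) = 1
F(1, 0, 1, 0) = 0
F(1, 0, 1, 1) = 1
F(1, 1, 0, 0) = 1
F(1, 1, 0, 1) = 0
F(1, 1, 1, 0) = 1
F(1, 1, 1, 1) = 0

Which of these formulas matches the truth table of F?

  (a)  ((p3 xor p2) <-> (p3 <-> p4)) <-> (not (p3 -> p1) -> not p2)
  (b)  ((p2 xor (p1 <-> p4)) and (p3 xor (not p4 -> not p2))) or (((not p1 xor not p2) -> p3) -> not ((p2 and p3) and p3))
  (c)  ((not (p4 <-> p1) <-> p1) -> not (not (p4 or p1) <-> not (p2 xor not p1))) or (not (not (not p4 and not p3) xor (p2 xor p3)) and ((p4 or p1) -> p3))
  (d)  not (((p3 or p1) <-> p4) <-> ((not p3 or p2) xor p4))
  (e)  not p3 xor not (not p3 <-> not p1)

a

(b) disagrees with F on (0,0,0,0) (formula → 1, table → 0); rule it out.
(c) disagrees with F on (0,0,0,0) (formula → 1, table → 0); rule it out.
(d) disagrees with F on (0,0,0,1) (formula → 0, table → 1); rule it out.
(e) disagrees with F on (0,0,0,0) (formula → 1, table → 0); rule it out.
(a) is the remaining candidate, and it agrees with F on all 16 inputs.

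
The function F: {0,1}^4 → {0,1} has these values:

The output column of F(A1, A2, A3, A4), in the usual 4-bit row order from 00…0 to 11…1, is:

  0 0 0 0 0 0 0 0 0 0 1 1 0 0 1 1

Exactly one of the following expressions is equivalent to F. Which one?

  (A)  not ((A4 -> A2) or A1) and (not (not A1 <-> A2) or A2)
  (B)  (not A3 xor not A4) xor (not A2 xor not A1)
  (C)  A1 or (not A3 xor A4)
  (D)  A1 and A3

D

(A): at (0,0,0,1) it gives 1, but F = 0 — eliminated.
(B): at (0,0,0,1) it gives 1, but F = 0 — eliminated.
(C): at (0,0,0,0) it gives 1, but F = 0 — eliminated.
Only (D) survives; checking it on all 16 rows confirms it matches F.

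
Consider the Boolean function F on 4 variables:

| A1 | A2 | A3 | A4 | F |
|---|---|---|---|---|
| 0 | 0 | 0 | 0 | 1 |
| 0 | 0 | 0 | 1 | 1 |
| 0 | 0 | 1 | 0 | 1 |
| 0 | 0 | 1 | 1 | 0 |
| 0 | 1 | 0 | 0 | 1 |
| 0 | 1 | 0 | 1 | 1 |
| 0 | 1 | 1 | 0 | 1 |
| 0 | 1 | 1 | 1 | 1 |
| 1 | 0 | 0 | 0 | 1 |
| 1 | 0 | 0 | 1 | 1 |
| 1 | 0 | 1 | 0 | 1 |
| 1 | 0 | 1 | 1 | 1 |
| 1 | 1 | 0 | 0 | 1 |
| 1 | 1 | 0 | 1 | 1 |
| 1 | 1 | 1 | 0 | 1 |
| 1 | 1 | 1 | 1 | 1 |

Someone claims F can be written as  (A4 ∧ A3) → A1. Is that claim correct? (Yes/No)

Test each input against both F and the formula:
  A1=0, A2=0, A3=0, A4=0: formula gives 1, F = 1 ✓
  A1=0, A2=0, A3=0, A4=1: formula gives 1, F = 1 ✓
  A1=0, A2=0, A3=1, A4=0: formula gives 1, F = 1 ✓
  A1=0, A2=0, A3=1, A4=1: formula gives 0, F = 0 ✓
  …
  A1=0, A2=1, A3=1, A4=1: formula gives 0, but F = 1 ✗
A single disagreement suffices: at (0,1,1,1) they differ, so the formula does not compute F.

No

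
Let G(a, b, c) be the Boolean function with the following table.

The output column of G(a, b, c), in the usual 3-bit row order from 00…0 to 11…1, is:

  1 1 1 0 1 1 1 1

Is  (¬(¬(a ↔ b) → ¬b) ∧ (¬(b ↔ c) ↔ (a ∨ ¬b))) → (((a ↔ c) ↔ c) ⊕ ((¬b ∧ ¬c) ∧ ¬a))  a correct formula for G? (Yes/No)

Check the formula against G row by row:
  a=0, b=0, c=0: formula gives 1, G = 1 ✓
  a=0, b=0, c=1: formula gives 1, G = 1 ✓
  a=0, b=1, c=0: formula gives 1, G = 1 ✓
  a=0, b=1, c=1: formula gives 0, G = 0 ✓
  a=1, b=0, c=0: formula gives 1, G = 1 ✓
  …and likewise for the remaining 3 rows.
All 8 rows match — the expression computes G exactly.

Yes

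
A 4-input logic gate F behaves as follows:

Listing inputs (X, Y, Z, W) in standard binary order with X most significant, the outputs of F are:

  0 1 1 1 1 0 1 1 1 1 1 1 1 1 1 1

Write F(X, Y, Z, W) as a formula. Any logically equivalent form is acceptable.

The 0-rows are (0,0,0,0), (0,1,0,1). Take each as a conjunction (¬X·¬Y·¬Z·¬W, ¬X·Y·¬Z·W), form their disjunction, and complement — that gives a formula that is 1 everywhere F is.

F(X, Y, Z, W) = NOT ((((NOT X AND NOT Y) AND NOT Z) AND NOT W) OR (((NOT X AND Y) AND NOT Z) AND W))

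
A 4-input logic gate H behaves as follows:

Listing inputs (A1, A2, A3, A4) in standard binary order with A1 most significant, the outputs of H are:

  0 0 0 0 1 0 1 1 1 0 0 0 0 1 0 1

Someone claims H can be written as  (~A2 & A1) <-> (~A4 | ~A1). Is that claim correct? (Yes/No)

Check the formula against H row by row:
  A1=0, A2=0, A3=0, A4=0: formula gives 0, H = 0 ✓
  A1=0, A2=0, A3=0, A4=1: formula gives 0, H = 0 ✓
  A1=0, A2=0, A3=1, A4=0: formula gives 0, H = 0 ✓
  A1=0, A2=0, A3=1, A4=1: formula gives 0, H = 0 ✓
  A1=0, A2=1, A3=0, A4=0: formula gives 0, but H = 1 ✗
Row (0,1,0,0) is a counterexample, so the formula is not equivalent to H.

No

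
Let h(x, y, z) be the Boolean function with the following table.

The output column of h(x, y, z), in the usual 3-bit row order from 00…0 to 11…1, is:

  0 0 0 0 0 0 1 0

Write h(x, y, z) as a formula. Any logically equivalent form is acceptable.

h(x, y, z) = (x ∧ y) ∧ ¬z

Only row (1,1,0) gives 1. That row's minterm x·y·¬z is h directly.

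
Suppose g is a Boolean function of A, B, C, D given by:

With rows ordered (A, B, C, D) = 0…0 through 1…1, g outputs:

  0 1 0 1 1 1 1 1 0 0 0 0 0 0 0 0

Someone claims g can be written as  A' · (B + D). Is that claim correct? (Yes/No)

Evaluate A' · (B + D) on each row and compare to g:
  A=0, B=0, C=0, D=0: formula gives 0, g = 0 ✓
  A=0, B=0, C=0, D=1: formula gives 1, g = 1 ✓
  A=0, B=0, C=1, D=0: formula gives 0, g = 0 ✓
  A=0, B=0, C=1, D=1: formula gives 1, g = 1 ✓
  …and likewise for the remaining 12 rows.
Every row agrees, so the formula is equivalent.

Yes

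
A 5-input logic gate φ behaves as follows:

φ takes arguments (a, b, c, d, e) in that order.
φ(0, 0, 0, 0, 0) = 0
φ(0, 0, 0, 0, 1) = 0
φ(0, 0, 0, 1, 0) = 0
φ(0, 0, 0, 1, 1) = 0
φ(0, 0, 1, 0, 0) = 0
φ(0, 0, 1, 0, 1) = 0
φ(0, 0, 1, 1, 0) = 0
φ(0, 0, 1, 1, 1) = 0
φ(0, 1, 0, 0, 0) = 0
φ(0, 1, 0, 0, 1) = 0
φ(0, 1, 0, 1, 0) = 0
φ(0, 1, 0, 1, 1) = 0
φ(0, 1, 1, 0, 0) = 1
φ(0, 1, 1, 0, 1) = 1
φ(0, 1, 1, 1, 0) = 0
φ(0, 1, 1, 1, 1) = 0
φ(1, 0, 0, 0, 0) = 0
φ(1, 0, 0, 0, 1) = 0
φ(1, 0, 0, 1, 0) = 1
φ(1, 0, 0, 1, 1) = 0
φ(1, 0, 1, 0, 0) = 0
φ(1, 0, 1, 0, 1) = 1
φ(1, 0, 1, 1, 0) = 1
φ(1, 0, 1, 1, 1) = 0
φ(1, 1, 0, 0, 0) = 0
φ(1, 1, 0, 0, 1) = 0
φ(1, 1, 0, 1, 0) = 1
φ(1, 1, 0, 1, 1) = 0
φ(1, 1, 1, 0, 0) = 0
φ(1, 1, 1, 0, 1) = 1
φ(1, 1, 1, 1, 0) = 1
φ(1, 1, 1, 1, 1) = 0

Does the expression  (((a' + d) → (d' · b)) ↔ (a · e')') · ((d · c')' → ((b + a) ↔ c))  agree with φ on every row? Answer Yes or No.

Yes

Test each input against both φ and the formula:
  a=0, b=0, c=0, d=0, e=0: formula gives 0, φ = 0 ✓
  a=0, b=0, c=0, d=0, e=1: formula gives 0, φ = 0 ✓
  a=0, b=0, c=0, d=1, e=0: formula gives 0, φ = 0 ✓
  a=0, b=0, c=0, d=1, e=1: formula gives 0, φ = 0 ✓
  … (the remaining 28 rows also agree.)
No disagreement on any input; they are logically equivalent.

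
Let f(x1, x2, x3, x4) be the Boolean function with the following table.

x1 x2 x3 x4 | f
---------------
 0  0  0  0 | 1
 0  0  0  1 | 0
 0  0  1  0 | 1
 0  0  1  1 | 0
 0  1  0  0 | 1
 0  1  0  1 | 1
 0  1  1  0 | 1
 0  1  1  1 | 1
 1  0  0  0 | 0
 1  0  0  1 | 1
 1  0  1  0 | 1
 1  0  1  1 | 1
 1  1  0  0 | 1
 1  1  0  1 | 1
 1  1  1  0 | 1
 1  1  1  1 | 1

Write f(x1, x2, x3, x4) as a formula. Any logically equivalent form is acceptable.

There are just 3 zero rows: (0,0,0,1), (0,0,1,1), (1,0,0,0). Their minterms are ¬x1·¬x2·¬x3·x4, ¬x1·¬x2·x3·x4, x1·¬x2·¬x3·¬x4; the OR of those covers precisely the 0-outputs, and negating it yields f.

f(x1, x2, x3, x4) = ¬(((((¬x1 ∧ ¬x2) ∧ ¬x3) ∧ x4) ∨ (((¬x1 ∧ ¬x2) ∧ x3) ∧ x4)) ∨ (((x1 ∧ ¬x2) ∧ ¬x3) ∧ ¬x4))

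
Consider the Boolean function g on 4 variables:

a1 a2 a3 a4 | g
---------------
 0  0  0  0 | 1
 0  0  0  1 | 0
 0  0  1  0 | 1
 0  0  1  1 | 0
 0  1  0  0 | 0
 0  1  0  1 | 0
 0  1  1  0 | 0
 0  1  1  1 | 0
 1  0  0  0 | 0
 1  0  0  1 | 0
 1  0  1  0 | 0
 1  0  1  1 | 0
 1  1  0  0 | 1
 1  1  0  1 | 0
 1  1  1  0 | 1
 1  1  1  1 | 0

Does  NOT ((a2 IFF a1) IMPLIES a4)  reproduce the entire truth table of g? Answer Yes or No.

Yes

Test each input against both g and the formula:
  a1=0, a2=0, a3=0, a4=0: formula gives 1, g = 1 ✓
  a1=0, a2=0, a3=0, a4=1: formula gives 0, g = 0 ✓
  a1=0, a2=0, a3=1, a4=0: formula gives 1, g = 1 ✓
  a1=0, a2=0, a3=1, a4=1: formula gives 0, g = 0 ✓
  … (the remaining 12 rows also agree.)
No disagreement on any input; they are logically equivalent.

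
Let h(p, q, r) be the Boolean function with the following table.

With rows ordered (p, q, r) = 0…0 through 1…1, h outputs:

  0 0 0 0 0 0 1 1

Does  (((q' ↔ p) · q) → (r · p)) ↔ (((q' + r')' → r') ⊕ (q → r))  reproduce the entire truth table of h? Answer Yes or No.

Check the formula against h row by row:
  p=0, q=0, r=0: formula gives 0, h = 0 ✓
  p=0, q=0, r=1: formula gives 0, h = 0 ✓
  p=0, q=1, r=0: formula gives 0, h = 0 ✓
  p=0, q=1, r=1: formula gives 0, h = 0 ✓
  p=1, q=0, r=0: formula gives 0, h = 0 ✓
  …and likewise for the remaining 3 rows.
No disagreement on any input; they are logically equivalent.

Yes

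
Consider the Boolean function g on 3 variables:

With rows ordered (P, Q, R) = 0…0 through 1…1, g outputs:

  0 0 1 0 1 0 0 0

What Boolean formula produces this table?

g=1 on 2 inputs: (0,1,0), (1,0,0). Reading each as a conjunction of literals (¬P·Q·¬R, P·¬Q·¬R) and taking the OR gives the canonical DNF.

g(P, Q, R) = ((~P & Q) & ~R) | ((P & ~Q) & ~R)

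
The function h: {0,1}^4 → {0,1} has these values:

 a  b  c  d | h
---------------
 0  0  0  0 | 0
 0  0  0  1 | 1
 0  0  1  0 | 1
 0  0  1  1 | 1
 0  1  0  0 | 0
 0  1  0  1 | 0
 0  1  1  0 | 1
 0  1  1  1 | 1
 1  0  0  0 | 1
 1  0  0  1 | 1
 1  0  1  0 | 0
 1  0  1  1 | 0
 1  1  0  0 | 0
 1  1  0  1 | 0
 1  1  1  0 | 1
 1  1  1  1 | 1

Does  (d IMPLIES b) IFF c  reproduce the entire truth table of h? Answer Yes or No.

No

Check the formula against h row by row:
  a=0, b=0, c=0, d=0: formula gives 0, h = 0 ✓
  a=0, b=0, c=0, d=1: formula gives 1, h = 1 ✓
  a=0, b=0, c=1, d=0: formula gives 1, h = 1 ✓
  a=0, b=0, c=1, d=1: formula gives 0, but h = 1 ✗
A single disagreement suffices: at (0,0,1,1) they differ, so the formula does not compute h.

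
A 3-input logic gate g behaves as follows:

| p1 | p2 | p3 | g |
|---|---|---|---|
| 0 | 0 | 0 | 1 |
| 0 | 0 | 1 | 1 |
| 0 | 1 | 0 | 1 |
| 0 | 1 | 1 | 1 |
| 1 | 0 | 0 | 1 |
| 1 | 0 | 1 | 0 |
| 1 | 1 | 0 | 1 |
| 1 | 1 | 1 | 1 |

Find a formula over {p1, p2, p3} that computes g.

g(p1, p2, p3) = ((p1 · p2') · p3)'

Only row (1,0,1) gives 0. So g is 1 everywhere except there — the complement of the minterm p1·¬p2·p3.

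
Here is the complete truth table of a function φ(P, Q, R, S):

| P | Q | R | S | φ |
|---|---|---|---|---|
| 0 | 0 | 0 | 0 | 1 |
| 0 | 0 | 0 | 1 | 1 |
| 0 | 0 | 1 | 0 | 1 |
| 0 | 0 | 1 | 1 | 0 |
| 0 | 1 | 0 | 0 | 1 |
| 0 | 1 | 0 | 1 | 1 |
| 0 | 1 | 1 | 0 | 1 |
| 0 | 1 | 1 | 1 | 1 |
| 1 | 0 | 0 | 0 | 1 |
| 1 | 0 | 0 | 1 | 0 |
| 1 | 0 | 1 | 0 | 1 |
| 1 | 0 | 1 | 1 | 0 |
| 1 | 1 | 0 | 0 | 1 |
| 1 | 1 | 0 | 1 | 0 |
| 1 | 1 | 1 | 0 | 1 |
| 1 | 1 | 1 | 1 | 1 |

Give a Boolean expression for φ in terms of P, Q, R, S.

φ(P, Q, R, S) = ~((((((~P & ~Q) & R) & S) | (((P & ~Q) & ~R) & S)) | (((P & ~Q) & R) & S)) | (((P & Q) & ~R) & S))

The 0-rows are (0,0,1,1), (1,0,0,1), (1,0,1,1), (1,1,0,1). Take each as a conjunction (¬P·¬Q·R·S, P·¬Q·¬R·S, P·¬Q·R·S, P·Q·¬R·S), form their disjunction, and complement — that gives a formula that is 1 everywhere φ is.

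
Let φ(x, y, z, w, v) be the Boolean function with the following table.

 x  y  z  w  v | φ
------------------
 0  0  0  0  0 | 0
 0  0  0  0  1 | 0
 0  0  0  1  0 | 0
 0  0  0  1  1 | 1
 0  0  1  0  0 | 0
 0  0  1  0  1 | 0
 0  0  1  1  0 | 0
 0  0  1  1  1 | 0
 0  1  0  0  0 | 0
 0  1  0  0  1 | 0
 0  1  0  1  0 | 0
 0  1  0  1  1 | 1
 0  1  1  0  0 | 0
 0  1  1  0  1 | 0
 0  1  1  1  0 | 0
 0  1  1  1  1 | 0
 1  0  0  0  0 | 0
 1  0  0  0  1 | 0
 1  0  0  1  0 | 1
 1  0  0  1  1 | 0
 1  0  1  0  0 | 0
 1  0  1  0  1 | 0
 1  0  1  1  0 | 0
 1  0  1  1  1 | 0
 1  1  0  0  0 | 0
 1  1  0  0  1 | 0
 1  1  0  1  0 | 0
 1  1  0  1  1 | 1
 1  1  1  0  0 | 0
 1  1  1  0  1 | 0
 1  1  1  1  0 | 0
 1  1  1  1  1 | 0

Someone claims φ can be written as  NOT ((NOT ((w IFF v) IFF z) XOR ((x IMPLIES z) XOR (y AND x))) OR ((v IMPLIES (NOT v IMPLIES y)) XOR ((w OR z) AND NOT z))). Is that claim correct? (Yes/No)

Test each input against both φ and the formula:
  x=0, y=0, z=0, w=0, v=0: formula gives 0, φ = 0 ✓
  x=0, y=0, z=0, w=0, v=1: formula gives 0, φ = 0 ✓
  x=0, y=0, z=0, w=1, v=0: formula gives 0, φ = 0 ✓
  x=0, y=0, z=0, w=1, v=1: formula gives 1, φ = 1 ✓
  …and likewise for the remaining 28 rows.
No disagreement on any input; they are logically equivalent.

Yes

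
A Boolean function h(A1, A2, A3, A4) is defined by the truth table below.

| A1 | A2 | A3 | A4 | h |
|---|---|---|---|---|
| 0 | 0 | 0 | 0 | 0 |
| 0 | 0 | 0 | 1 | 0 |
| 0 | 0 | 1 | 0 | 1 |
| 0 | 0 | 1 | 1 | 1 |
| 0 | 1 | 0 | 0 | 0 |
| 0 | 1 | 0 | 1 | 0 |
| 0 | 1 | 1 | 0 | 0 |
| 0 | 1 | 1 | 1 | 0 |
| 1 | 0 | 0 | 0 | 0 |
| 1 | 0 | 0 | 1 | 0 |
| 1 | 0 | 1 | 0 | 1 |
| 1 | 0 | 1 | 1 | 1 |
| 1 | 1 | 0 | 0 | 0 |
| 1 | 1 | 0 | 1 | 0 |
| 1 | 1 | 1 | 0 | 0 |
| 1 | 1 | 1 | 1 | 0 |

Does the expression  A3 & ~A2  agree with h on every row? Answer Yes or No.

Check the formula against h row by row:
  A1=0, A2=0, A3=0, A4=0: formula gives 0, h = 0 ✓
  A1=0, A2=0, A3=0, A4=1: formula gives 0, h = 0 ✓
  A1=0, A2=0, A3=1, A4=0: formula gives 1, h = 1 ✓
  A1=0, A2=0, A3=1, A4=1: formula gives 1, h = 1 ✓
  …and likewise for the remaining 12 rows.
All 16 rows match — the expression computes h exactly.

Yes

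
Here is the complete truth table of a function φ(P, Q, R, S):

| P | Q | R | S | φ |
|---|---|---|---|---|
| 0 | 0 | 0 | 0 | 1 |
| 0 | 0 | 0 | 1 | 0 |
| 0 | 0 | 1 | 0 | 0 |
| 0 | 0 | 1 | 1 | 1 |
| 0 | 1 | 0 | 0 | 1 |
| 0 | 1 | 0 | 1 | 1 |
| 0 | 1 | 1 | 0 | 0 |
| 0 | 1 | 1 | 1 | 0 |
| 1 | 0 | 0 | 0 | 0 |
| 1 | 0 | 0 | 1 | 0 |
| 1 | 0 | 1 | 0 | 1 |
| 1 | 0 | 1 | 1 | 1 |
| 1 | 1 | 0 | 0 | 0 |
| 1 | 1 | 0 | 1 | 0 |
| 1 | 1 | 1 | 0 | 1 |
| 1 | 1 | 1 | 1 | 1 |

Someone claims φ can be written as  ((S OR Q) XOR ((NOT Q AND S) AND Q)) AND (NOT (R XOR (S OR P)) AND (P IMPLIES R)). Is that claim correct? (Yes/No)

No

Test each input against both φ and the formula:
  P=0, Q=0, R=0, S=0: formula gives 0, but φ = 1 ✗
Since they disagree at (0,0,0,0), the expression is not a correct formula for φ.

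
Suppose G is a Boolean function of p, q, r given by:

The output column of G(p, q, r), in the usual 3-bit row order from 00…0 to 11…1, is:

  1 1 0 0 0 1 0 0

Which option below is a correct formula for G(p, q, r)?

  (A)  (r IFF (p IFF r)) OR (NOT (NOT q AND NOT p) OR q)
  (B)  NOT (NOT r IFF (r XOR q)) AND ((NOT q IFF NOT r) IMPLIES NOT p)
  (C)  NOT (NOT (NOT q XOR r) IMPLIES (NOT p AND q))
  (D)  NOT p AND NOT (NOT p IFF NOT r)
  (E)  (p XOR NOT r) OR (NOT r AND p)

B

(A) fails at (0,0,0): the formula yields 0, G is 1.
(C) fails at (0,0,0): the formula yields 0, G is 1.
(D) fails at (0,0,0): the formula yields 0, G is 1.
(E) fails at (0,0,1): the formula yields 0, G is 1.
(B) is the remaining candidate, and it agrees with G on all 8 inputs.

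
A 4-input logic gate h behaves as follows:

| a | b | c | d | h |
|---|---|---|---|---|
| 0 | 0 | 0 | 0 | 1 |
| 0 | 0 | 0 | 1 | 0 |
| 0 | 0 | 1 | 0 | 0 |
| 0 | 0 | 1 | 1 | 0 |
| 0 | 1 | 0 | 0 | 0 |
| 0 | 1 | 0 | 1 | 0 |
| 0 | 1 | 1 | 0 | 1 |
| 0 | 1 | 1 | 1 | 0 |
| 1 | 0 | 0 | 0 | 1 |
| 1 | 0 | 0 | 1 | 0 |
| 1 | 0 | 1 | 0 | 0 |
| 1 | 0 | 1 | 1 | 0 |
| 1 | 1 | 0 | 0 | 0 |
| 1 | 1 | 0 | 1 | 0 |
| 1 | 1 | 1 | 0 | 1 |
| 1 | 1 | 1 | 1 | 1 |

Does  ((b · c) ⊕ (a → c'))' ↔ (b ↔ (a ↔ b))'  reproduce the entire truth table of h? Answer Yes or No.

No

Evaluate ((b · c) ⊕ (a → c'))' ↔ (b ↔ (a ↔ b))' on each row and compare to h:
  a=0, b=0, c=0, d=0: formula gives 0, but h = 1 ✗
A single disagreement suffices: at (0,0,0,0) they differ, so the formula does not compute h.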